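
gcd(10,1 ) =1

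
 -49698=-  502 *99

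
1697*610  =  1035170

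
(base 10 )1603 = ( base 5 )22403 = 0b11001000011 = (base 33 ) 1fj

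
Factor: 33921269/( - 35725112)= -2^( - 3 )*4465639^( - 1)  *33921269^1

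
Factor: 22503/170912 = 2^( - 5 )*3^1*7^( - 2) * 13^1*109^( - 1 )*577^1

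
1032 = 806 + 226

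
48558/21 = 2312+ 2/7 = 2312.29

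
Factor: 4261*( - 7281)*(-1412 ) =43806369492= 2^2 * 3^2 * 353^1*809^1*4261^1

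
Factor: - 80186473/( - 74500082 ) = 2^(-1)*23^( - 1)* 811^( - 1)* 1997^( - 1)*80186473^1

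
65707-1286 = 64421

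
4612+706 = 5318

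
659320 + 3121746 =3781066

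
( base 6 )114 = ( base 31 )1F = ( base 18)2A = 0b101110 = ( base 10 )46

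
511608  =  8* 63951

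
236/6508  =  59/1627 = 0.04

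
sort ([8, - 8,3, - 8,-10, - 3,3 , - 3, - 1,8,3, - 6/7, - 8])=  [ - 10, - 8, - 8, - 8, - 3, - 3, - 1,-6/7, 3, 3,3,  8, 8 ] 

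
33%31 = 2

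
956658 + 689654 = 1646312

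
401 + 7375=7776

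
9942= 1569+8373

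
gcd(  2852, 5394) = 62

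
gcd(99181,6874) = 1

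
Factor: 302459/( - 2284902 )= - 2^( - 1 )* 3^(- 3 )*17^(- 1)*19^(-1 ) * 131^ ( - 1 )* 302459^1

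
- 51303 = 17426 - 68729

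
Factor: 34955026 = 2^1*17^1*1028089^1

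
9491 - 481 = 9010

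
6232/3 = 2077+1/3 = 2077.33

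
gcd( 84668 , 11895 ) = 61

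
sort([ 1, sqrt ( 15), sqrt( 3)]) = [ 1, sqrt(3),sqrt(15)] 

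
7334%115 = 89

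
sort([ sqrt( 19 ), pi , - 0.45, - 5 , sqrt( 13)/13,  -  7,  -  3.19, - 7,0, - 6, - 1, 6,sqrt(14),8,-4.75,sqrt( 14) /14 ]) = [ - 7,- 7,- 6,-5,  -  4.75, -3.19, - 1, - 0.45,0, sqrt(14)/14,sqrt(13 ) /13,pi, sqrt ( 14 ),sqrt ( 19),6, 8]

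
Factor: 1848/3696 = 1/2 = 2^(  -  1)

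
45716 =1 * 45716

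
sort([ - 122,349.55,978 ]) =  [ - 122, 349.55 , 978]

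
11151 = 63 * 177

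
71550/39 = 1834 + 8/13 = 1834.62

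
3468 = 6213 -2745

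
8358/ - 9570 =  - 1+202/1595 = -  0.87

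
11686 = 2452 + 9234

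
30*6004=180120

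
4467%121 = 111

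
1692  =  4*423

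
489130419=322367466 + 166762953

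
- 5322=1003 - 6325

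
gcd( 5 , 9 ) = 1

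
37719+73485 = 111204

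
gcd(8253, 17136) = 63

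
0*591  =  0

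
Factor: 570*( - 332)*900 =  - 2^5 * 3^3*5^3*19^1*83^1 = - 170316000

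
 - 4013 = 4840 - 8853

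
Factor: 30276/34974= 2^1*29^1*67^( - 1) = 58/67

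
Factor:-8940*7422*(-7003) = 2^3*3^2*5^1*47^1*149^2*1237^1= 464667818040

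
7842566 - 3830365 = 4012201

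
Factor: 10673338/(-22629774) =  - 5336669/11314887  =  - 3^ ( - 1) * 13^1 *1607^( - 1)*2347^ ( - 1)*410513^1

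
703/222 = 3 + 1/6 = 3.17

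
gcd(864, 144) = 144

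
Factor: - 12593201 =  - 12593201^1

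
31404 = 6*5234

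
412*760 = 313120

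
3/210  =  1/70 = 0.01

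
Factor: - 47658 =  - 2^1* 3^1 * 13^2*47^1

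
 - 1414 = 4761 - 6175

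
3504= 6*584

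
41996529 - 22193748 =19802781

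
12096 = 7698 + 4398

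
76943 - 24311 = 52632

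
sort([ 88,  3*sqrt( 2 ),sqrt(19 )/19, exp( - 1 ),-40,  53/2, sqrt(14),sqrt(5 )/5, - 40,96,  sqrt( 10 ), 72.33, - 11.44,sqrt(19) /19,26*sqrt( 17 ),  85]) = [ - 40, - 40, - 11.44, sqrt(19 )/19, sqrt(19 )/19,exp(-1),sqrt (5 )/5,sqrt(10),sqrt(14),3*sqrt(2 ) , 53/2,72.33 , 85, 88,96,  26*sqrt(17 )]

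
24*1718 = 41232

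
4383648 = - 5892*( - 744) 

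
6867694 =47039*146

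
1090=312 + 778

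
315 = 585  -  270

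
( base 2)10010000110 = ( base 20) 2HI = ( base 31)16B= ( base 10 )1158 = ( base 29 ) 1ar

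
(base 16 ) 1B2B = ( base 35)5np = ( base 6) 52111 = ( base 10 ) 6955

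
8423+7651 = 16074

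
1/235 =1/235 = 0.00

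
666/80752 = 333/40376 = 0.01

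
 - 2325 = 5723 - 8048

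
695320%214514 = 51778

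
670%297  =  76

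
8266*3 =24798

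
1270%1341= 1270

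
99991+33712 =133703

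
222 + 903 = 1125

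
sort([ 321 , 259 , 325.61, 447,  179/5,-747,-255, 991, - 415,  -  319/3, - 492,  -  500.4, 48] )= [ - 747,-500.4, - 492, -415, - 255, - 319/3, 179/5,  48,  259,321,325.61, 447,991 ] 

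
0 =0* 879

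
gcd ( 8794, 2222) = 2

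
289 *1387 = 400843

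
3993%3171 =822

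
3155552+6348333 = 9503885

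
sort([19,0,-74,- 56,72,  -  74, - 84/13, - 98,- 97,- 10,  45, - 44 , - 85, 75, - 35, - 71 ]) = [-98,  -  97 ,- 85,-74, - 74,-71, - 56, - 44, - 35, - 10,-84/13,0,  19, 45, 72 , 75]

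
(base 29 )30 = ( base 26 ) 39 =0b1010111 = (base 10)87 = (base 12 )73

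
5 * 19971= 99855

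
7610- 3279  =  4331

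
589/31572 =589/31572 = 0.02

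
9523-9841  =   - 318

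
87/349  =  87/349 =0.25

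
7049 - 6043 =1006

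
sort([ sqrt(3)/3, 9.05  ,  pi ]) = [sqrt( 3 )/3, pi,9.05]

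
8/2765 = 8/2765 = 0.00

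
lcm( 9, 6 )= 18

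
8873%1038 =569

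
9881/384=9881/384 = 25.73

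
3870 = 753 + 3117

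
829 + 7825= 8654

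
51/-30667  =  - 51/30667= -  0.00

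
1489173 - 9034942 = -7545769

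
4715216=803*5872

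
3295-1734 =1561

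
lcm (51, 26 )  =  1326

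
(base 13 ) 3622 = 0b1110111010001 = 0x1DD1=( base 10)7633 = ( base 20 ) J1D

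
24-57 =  - 33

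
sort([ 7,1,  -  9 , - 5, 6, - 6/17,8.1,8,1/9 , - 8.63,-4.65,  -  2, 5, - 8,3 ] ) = [-9, - 8.63, - 8, - 5, - 4.65, - 2, - 6/17,1/9, 1,3,  5 , 6, 7,8,8.1]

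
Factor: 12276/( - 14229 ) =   -  44/51 = - 2^2*3^( - 1)*11^1*17^( - 1 )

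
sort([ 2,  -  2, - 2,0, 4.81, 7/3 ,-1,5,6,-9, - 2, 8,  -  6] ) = [-9, - 6,-2, - 2, - 2, - 1,0 , 2, 7/3,4.81,5, 6, 8] 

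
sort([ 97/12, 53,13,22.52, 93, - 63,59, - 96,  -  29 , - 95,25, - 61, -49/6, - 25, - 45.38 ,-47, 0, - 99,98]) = [ - 99, - 96, - 95,-63,-61,-47,  -  45.38, - 29,-25,-49/6, 0,97/12,  13,  22.52,25, 53,59,93,  98]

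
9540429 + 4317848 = 13858277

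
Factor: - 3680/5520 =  - 2^1*3^(  -  1 )=- 2/3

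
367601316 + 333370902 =700972218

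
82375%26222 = 3709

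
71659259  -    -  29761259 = 101420518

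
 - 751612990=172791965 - 924404955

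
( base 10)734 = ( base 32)MU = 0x2de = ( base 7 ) 2066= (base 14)3A6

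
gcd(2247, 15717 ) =3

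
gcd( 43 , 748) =1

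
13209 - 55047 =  - 41838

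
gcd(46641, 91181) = 1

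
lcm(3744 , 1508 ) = 108576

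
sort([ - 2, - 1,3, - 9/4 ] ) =[ -9/4, - 2, - 1 , 3]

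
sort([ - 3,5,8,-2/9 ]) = [-3,-2/9, 5,8]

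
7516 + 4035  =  11551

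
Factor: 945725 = 5^2*11^1*19^1*181^1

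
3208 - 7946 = - 4738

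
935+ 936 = 1871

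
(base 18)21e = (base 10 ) 680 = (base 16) 2a8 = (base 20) 1e0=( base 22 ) 18K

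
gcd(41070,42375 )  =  15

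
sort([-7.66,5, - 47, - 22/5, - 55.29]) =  [ - 55.29,- 47, - 7.66,  -  22/5,  5 ]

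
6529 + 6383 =12912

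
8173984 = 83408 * 98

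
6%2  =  0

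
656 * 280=183680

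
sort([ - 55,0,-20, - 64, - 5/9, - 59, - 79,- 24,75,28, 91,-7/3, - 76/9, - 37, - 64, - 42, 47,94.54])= [ - 79, - 64,  -  64, - 59,  -  55, - 42, - 37,-24,-20, - 76/9, - 7/3 ,-5/9,0,28, 47,75,91,  94.54]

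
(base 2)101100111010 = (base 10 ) 2874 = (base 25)4eo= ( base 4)230322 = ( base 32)2PQ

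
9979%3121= 616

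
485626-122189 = 363437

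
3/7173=1/2391 = 0.00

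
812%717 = 95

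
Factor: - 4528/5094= - 8/9 = - 2^3*3^( - 2 ) 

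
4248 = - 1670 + 5918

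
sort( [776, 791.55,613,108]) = [108,613 , 776, 791.55 ]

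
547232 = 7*78176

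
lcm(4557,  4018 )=373674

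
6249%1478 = 337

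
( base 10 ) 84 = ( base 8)124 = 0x54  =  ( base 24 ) 3c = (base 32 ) 2K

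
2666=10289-7623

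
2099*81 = 170019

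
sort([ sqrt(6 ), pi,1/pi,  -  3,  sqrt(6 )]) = [- 3,  1/pi,sqrt( 6 ) , sqrt( 6 ), pi]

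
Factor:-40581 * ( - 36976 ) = 2^4*3^5*167^1 * 2311^1 = 1500523056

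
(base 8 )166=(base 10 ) 118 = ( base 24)4M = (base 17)6G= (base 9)141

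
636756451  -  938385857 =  - 301629406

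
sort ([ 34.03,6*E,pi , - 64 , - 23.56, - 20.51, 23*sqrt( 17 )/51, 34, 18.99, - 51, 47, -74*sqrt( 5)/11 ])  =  [ - 64, - 51,-23.56, - 20.51, - 74* sqrt( 5 )/11,23*sqrt(17) /51,pi , 6*E, 18.99, 34,34.03,47]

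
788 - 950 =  - 162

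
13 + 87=100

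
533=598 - 65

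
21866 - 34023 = -12157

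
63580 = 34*1870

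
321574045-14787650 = 306786395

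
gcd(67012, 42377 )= 1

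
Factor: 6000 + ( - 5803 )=197^1 = 197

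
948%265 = 153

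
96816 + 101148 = 197964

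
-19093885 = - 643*29695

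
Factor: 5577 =3^1*11^1*13^2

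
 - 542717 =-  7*77531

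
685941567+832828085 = 1518769652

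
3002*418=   1254836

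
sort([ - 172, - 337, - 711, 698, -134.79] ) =[ - 711, - 337, - 172, - 134.79, 698] 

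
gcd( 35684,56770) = 1622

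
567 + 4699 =5266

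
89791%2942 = 1531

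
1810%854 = 102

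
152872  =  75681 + 77191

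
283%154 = 129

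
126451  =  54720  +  71731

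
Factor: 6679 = 6679^1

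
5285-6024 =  - 739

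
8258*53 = 437674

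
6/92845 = 6/92845 = 0.00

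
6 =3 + 3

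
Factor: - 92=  - 2^2*23^1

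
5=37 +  - 32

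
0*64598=0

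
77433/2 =77433/2 = 38716.50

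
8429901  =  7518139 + 911762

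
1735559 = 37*46907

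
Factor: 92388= 2^2*3^1 * 7699^1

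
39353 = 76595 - 37242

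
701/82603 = 701/82603 =0.01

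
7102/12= 3551/6=591.83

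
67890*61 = 4141290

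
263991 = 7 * 37713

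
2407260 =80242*30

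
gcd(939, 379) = 1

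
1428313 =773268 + 655045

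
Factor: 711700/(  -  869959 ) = - 2^2*5^2 *11^1*647^1*869959^(  -  1) 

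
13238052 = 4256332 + 8981720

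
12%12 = 0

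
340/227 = 340/227 = 1.50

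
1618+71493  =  73111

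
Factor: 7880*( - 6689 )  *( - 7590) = 400063738800 = 2^4*3^1*5^2 * 11^1 * 23^1*197^1*6689^1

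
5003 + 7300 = 12303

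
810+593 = 1403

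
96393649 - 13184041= 83209608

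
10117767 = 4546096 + 5571671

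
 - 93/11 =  - 9+6/11 = - 8.45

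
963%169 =118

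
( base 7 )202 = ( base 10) 100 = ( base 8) 144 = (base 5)400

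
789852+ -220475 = 569377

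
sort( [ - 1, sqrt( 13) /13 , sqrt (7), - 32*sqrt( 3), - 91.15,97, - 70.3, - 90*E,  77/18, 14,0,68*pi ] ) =[ - 90 * E, - 91.15, - 70.3 , - 32*sqrt(  3 ), - 1,  0, sqrt( 13) /13,sqrt(7), 77/18,  14, 97, 68 * pi]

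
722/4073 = 722/4073 = 0.18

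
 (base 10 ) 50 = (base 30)1k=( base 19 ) 2c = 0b110010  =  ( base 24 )22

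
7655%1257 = 113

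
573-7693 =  - 7120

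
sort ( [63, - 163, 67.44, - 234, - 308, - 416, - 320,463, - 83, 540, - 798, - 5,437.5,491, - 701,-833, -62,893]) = [  -  833, - 798, - 701, - 416, - 320, - 308, - 234, - 163, - 83, - 62 , - 5, 63,67.44, 437.5, 463, 491, 540, 893 ]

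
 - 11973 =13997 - 25970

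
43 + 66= 109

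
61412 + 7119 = 68531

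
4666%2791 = 1875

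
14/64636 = 7/32318 = 0.00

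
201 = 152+49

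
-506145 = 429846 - 935991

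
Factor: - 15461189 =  - 15461189^1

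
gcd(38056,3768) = 8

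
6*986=5916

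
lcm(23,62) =1426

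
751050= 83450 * 9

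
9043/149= 9043/149 = 60.69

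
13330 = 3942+9388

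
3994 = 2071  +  1923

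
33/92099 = 33/92099= 0.00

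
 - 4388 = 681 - 5069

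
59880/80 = 748 +1/2 = 748.50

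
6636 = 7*948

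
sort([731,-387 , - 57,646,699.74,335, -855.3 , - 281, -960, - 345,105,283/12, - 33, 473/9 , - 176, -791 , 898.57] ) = [-960 ,  -  855.3, - 791, - 387,  -  345, - 281, - 176,- 57, - 33,283/12,473/9,105,335,646,699.74, 731, 898.57] 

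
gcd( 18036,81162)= 9018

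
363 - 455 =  - 92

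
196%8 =4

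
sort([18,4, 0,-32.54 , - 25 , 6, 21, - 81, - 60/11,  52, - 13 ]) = [- 81,-32.54, - 25,- 13, - 60/11,0 , 4, 6, 18,  21,52 ]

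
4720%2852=1868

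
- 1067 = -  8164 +7097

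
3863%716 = 283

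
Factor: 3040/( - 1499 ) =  - 2^5  *  5^1*19^1*1499^( -1) 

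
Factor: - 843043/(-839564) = 2^ ( -2 )*11^ ( - 1 ) *19081^(-1)*843043^1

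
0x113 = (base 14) 159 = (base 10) 275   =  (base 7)542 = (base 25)B0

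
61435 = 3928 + 57507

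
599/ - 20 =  - 30 + 1/20 = - 29.95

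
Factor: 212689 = 53^1*4013^1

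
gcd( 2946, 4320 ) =6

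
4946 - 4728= 218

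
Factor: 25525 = 5^2*1021^1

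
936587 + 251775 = 1188362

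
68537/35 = 9791/5 = 1958.20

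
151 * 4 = 604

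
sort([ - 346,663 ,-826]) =[ - 826,  -  346,663]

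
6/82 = 3/41 = 0.07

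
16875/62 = 272+ 11/62 = 272.18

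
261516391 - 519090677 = - 257574286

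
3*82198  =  246594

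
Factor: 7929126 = 2^1*3^2* 440507^1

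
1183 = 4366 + -3183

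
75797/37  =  2048 + 21/37= 2048.57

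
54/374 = 27/187= 0.14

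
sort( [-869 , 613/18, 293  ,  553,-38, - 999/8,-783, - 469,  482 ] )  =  [-869,  -  783,-469, - 999/8 , - 38, 613/18,  293 , 482,553 ]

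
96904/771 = 96904/771 = 125.69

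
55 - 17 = 38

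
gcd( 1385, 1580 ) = 5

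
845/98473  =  845/98473 = 0.01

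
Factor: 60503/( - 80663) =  - 11^( - 1)*17^1*3559^1*7333^( - 1)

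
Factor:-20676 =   -  2^2 * 3^1 * 1723^1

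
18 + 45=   63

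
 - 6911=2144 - 9055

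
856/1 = 856 = 856.00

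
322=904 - 582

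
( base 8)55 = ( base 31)1E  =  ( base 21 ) 23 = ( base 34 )1b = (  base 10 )45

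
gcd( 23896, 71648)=8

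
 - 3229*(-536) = 1730744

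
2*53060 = 106120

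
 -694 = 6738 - 7432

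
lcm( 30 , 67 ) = 2010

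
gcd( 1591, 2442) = 37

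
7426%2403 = 217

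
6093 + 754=6847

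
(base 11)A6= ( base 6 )312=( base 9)138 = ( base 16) 74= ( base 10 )116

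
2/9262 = 1/4631 = 0.00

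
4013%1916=181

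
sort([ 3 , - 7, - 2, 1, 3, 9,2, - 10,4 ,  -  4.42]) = [ - 10,-7,-4.42, - 2, 1, 2, 3,3, 4,9 ] 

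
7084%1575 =784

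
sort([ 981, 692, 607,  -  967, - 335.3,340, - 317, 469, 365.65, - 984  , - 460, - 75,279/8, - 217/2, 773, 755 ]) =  [ - 984, - 967,-460, - 335.3,-317,- 217/2  , - 75,  279/8,  340,365.65, 469,607,692,  755, 773,981 ]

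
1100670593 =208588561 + 892082032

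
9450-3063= 6387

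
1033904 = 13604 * 76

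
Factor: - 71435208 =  - 2^3*3^1 *13^1*228959^1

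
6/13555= 6/13555 = 0.00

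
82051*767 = 62933117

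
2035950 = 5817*350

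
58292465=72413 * 805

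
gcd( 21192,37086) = 5298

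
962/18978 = 481/9489 = 0.05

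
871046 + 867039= 1738085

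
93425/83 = 93425/83 = 1125.60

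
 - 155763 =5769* ( - 27 )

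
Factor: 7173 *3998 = 2^1 * 3^2* 797^1*1999^1 = 28677654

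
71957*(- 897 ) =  -64545429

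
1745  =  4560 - 2815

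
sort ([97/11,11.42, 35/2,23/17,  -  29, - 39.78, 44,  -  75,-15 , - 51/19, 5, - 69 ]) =[ - 75,-69, - 39.78,-29,-15,  -  51/19, 23/17, 5,97/11,11.42, 35/2, 44 ] 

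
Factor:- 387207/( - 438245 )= 3^3*5^( - 1 )* 14341^1 * 87649^( - 1 )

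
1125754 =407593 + 718161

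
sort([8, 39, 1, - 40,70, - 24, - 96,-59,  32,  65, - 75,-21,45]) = [ - 96,-75, - 59, - 40, - 24 , - 21, 1, 8, 32,  39, 45, 65, 70 ] 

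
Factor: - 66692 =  - 2^2*16673^1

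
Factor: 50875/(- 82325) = - 55/89 = - 5^1* 11^1*89^( - 1 ) 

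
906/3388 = 453/1694 = 0.27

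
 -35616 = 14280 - 49896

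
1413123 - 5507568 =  - 4094445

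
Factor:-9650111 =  - 983^1*9817^1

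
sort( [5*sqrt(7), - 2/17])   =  [ - 2/17, 5*sqrt(7)] 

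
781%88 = 77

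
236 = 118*2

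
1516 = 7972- 6456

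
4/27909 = 4/27909 = 0.00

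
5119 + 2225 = 7344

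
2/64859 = 2/64859 = 0.00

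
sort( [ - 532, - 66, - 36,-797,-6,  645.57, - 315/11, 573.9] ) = [ - 797, - 532, - 66,-36, - 315/11,- 6, 573.9,645.57]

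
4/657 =4/657 = 0.01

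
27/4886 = 27/4886 = 0.01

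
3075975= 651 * 4725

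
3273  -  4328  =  -1055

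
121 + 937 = 1058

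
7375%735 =25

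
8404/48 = 2101/12 = 175.08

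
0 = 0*633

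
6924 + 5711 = 12635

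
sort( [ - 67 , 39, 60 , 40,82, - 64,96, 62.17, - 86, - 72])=[  -  86, - 72, - 67, - 64, 39,  40,60 , 62.17, 82 , 96 ]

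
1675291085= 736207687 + 939083398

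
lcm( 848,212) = 848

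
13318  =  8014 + 5304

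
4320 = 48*90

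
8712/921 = 2904/307 = 9.46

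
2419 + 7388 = 9807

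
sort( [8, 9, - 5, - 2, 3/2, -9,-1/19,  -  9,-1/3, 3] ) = [ - 9, - 9, - 5, - 2, - 1/3, - 1/19, 3/2,3,8, 9] 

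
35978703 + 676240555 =712219258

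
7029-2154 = 4875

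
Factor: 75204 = 2^2 *3^2 *2089^1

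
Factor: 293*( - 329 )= -7^1*47^1 *293^1= - 96397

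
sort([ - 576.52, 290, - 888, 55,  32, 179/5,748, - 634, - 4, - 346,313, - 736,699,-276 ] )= [ - 888,-736, - 634 , - 576.52,-346, - 276, - 4,32, 179/5 , 55,290, 313,  699,748]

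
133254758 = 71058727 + 62196031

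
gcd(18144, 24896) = 32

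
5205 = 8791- 3586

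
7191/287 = 7191/287 = 25.06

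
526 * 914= 480764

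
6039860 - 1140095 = 4899765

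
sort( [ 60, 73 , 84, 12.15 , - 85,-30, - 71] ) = [ - 85 , -71, - 30, 12.15, 60,73,84 ] 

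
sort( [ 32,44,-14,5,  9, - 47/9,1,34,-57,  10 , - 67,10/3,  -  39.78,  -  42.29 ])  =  [-67, -57,-42.29, - 39.78,-14, - 47/9,1, 10/3,5, 9 , 10,32, 34,44]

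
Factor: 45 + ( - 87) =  -2^1*3^1*7^1 = - 42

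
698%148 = 106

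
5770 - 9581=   -  3811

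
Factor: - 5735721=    - 3^1*1217^1*1571^1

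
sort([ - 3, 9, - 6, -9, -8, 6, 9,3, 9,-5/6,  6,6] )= [ - 9, - 8,-6 , - 3,-5/6,3, 6,  6, 6, 9, 9 , 9] 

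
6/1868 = 3/934 = 0.00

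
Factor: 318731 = 7^1*45533^1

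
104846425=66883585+37962840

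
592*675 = 399600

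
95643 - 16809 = 78834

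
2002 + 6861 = 8863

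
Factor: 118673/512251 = 118673^1*512251^(-1)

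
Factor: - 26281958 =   -  2^1*53^1*247943^1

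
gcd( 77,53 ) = 1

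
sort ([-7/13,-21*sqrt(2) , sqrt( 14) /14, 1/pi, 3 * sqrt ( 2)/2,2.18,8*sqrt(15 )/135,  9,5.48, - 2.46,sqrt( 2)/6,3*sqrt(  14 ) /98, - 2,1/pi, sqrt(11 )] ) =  [- 21*sqrt( 2),-2.46, - 2, - 7/13, 3*sqrt( 14) /98,8*sqrt(15 ) /135 , sqrt( 2) /6,sqrt( 14 )/14 , 1/pi,1/pi,3*sqrt ( 2)/2,2.18,sqrt (11),5.48,9]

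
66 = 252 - 186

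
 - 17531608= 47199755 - 64731363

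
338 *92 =31096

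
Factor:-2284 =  - 2^2*571^1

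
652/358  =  1 + 147/179 = 1.82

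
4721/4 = 1180 + 1/4=   1180.25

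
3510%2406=1104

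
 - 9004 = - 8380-624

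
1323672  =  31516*42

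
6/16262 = 3/8131 =0.00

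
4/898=2/449 = 0.00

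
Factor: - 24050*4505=- 108345250 = - 2^1*5^3*13^1*17^1 * 37^1*53^1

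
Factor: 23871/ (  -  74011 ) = -3^1*7^( -1 ) * 73^1* 97^( -1 ) = -219/679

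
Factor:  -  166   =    -  2^1*83^1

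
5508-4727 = 781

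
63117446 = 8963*7042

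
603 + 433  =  1036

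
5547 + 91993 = 97540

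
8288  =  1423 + 6865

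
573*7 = 4011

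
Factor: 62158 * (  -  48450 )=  - 2^2*3^1*5^2*17^1 *19^1 * 31079^1 = -  3011555100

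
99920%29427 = 11639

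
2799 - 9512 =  - 6713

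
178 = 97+81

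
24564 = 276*89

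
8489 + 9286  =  17775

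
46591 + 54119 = 100710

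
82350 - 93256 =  - 10906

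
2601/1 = 2601 = 2601.00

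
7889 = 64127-56238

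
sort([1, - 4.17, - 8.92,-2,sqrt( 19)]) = [ - 8.92, - 4.17,-2, 1,sqrt(19 )] 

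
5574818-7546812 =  - 1971994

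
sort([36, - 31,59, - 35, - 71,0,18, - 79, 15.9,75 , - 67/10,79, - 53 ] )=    [- 79, - 71, - 53, - 35, - 31, - 67/10,0,15.9,18,36, 59, 75, 79 ] 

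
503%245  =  13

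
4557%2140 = 277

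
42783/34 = 42783/34 = 1258.32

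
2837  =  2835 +2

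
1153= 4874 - 3721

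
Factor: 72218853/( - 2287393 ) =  - 3^2*7^1*1146331^1*2287393^( - 1)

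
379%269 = 110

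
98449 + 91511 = 189960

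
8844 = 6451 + 2393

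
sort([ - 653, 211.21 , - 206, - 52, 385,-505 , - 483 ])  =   [  -  653, - 505, - 483, - 206, -52,211.21, 385]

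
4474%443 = 44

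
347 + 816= 1163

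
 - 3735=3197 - 6932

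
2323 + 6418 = 8741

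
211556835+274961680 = 486518515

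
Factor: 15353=13^1*1181^1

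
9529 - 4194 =5335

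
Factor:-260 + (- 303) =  - 563 = -  563^1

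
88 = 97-9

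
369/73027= 369/73027= 0.01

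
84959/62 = 1370 + 19/62 =1370.31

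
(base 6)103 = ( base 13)30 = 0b100111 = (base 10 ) 39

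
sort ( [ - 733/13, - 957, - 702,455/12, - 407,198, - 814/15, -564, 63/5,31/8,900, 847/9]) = [ - 957, - 702, - 564,  -  407, - 733/13, - 814/15, 31/8, 63/5 , 455/12,847/9,198, 900]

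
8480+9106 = 17586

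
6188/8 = 773 + 1/2 = 773.50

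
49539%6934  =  1001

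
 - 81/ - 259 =81/259 = 0.31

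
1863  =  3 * 621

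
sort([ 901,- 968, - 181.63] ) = [ - 968, - 181.63,901]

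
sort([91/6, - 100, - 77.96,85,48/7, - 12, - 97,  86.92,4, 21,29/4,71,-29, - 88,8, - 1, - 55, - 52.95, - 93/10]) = [ -100, -97,-88, - 77.96,-55, - 52.95, - 29,-12,-93/10,  -  1,  4, 48/7, 29/4,8,91/6,21,71,85 , 86.92 ] 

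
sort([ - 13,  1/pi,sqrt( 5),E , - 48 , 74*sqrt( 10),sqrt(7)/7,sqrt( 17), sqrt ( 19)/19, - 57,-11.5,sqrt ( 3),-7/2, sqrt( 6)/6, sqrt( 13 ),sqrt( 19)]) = [ - 57, - 48, - 13, -11.5, - 7/2,sqrt(19 ) /19, 1/pi, sqrt( 7 )/7,sqrt(6)/6,sqrt ( 3)  ,  sqrt( 5 ),E , sqrt (13),sqrt ( 17 ),sqrt( 19 ),74*sqrt( 10 ) ]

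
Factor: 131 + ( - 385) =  - 254 = - 2^1* 127^1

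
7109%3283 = 543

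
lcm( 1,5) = 5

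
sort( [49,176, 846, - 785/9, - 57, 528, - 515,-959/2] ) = [ - 515 , -959/2, - 785/9,-57,49,176,528, 846 ] 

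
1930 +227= 2157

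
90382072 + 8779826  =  99161898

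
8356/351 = 8356/351 = 23.81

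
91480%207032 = 91480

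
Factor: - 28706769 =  - 3^2* 7^1*13^1*35051^1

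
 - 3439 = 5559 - 8998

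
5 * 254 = 1270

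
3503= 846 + 2657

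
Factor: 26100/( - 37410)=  - 30/43=- 2^1*3^1*5^1*43^( - 1 ) 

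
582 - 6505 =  - 5923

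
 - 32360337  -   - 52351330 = 19990993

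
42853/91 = 470 + 83/91 = 470.91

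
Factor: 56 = 2^3*7^1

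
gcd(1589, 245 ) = 7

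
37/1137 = 37/1137 = 0.03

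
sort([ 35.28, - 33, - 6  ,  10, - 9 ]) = [ - 33 , - 9 , - 6, 10, 35.28]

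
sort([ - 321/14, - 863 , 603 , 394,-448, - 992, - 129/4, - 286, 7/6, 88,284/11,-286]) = [ -992,-863, - 448,-286,-286, - 129/4,  -  321/14,7/6 , 284/11, 88 , 394,603]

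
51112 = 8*6389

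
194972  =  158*1234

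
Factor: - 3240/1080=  - 3^1 =- 3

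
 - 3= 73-76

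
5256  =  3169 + 2087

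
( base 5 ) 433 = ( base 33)3j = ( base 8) 166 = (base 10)118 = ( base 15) 7D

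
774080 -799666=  - 25586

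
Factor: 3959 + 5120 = 9079 = 7^1 * 1297^1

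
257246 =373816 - 116570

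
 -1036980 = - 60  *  17283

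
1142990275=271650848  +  871339427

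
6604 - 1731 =4873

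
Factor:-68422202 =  -2^1*43^1 * 757^1*1051^1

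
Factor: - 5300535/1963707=-5^1*19^( - 1) * 31^1*47^(  -  1)*733^( - 1 )*11399^1 = - 1766845/654569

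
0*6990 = 0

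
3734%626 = 604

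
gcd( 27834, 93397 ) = 1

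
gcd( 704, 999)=1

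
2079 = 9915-7836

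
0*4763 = 0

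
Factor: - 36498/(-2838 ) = 7^1* 43^( - 1)*79^1=553/43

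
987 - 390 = 597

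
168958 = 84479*2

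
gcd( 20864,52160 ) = 10432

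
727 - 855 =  - 128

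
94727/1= 94727 = 94727.00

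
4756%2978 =1778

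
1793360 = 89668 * 20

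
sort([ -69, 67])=[ - 69,67 ]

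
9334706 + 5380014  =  14714720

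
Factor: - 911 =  - 911^1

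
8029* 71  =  570059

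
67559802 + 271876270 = 339436072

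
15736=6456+9280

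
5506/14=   2753/7=393.29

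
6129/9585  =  227/355= 0.64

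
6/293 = 6/293=0.02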